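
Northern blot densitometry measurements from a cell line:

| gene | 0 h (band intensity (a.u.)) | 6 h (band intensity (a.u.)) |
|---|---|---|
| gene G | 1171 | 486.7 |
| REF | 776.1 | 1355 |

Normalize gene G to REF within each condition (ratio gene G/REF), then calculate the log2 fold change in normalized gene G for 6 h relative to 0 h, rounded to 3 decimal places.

-2.071

gene G/REF (0 h) = 1171 / 776.1 = 1.5088
gene G/REF (6 h) = 486.7 / 1355 = 0.35919
Fold change = 0.35919 / 1.5088 = 0.2381
log2(0.2381) = -2.0706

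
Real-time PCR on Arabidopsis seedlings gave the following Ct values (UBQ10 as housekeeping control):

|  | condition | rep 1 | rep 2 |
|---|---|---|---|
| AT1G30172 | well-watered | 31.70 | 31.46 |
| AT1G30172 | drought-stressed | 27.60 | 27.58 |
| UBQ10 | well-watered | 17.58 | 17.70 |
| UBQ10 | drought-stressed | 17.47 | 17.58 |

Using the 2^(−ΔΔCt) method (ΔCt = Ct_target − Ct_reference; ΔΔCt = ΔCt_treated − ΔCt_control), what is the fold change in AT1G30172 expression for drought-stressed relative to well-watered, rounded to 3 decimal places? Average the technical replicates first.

14.672

Mean Ct: AT1G30172 well-watered 31.580; AT1G30172 drought-stressed 27.590; UBQ10 well-watered 17.640; UBQ10 drought-stressed 17.525
ΔCt(well-watered) = 31.580 − 17.640 = 13.940
ΔCt(drought-stressed) = 27.590 − 17.525 = 10.065
ΔΔCt = 10.065 − 13.940 = -3.875
Fold change = 2^(−(-3.875)) = 2^3.875 = 14.6721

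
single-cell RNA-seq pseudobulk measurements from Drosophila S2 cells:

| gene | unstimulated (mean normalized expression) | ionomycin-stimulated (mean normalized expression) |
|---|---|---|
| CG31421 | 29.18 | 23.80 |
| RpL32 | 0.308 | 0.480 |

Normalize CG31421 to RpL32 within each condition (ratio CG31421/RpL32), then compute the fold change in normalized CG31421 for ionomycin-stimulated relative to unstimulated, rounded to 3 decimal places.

CG31421/RpL32 (unstimulated) = 29.18 / 0.308 = 94.74
CG31421/RpL32 (ionomycin-stimulated) = 23.80 / 0.480 = 49.583
Fold change = 49.583 / 94.74 = 0.5234

0.523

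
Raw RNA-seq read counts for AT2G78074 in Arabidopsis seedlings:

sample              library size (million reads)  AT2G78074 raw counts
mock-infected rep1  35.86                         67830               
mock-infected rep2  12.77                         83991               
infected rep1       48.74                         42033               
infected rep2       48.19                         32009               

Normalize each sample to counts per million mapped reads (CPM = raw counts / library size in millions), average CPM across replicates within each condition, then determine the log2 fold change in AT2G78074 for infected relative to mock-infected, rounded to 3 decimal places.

CPM(mock-infected rep1) = 67830 / 35.86 = 1891.5226
CPM(mock-infected rep2) = 83991 / 12.77 = 6577.2122
CPM(infected rep1) = 42033 / 48.74 = 862.3923
CPM(infected rep2) = 32009 / 48.19 = 664.2249
mean CPM(mock-infected) = 4234.3674; mean CPM(infected) = 763.3086
Fold change = 763.3086 / 4234.3674 = 0.18027
log2(0.18027) = -2.4718

-2.472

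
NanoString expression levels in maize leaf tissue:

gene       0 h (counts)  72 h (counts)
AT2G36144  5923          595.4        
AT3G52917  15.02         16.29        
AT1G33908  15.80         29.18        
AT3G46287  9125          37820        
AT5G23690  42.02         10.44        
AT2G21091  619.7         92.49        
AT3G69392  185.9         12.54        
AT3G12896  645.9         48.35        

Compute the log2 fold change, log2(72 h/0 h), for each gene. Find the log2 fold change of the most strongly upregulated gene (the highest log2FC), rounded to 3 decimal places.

log2(595.4/5923) = -3.314  (AT2G36144)
log2(16.29/15.02) = 0.117  (AT3G52917)
log2(29.18/15.80) = 0.885  (AT1G33908)
log2(37820/9125) = 2.051  (AT3G46287)
log2(10.44/42.02) = -2.009  (AT5G23690)
log2(92.49/619.7) = -2.744  (AT2G21091)
log2(12.54/185.9) = -3.890  (AT3G69392)
log2(48.35/645.9) = -3.740  (AT3G12896)
AT3G46287 is most strongly upregulated.

2.051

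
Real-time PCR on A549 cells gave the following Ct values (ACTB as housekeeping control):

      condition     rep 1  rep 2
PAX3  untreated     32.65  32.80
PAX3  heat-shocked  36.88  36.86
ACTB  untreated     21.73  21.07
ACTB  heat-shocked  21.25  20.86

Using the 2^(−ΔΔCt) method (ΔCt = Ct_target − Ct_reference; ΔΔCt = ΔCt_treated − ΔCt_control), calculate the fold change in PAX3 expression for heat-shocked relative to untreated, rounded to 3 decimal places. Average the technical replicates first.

0.045

Mean Ct: PAX3 untreated 32.725; PAX3 heat-shocked 36.870; ACTB untreated 21.400; ACTB heat-shocked 21.055
ΔCt(untreated) = 32.725 − 21.400 = 11.325
ΔCt(heat-shocked) = 36.870 − 21.055 = 15.815
ΔΔCt = 15.815 − 11.325 = 4.490
Fold change = 2^(−4.490) = 0.0445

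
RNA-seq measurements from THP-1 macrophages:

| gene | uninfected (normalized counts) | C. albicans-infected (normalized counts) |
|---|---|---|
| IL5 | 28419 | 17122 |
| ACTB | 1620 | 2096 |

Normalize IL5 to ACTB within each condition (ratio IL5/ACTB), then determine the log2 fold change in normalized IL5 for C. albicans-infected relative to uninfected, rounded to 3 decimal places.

IL5/ACTB (uninfected) = 28419 / 1620 = 17.543
IL5/ACTB (C. albicans-infected) = 17122 / 2096 = 8.1689
Fold change = 8.1689 / 17.543 = 0.4657
log2(0.4657) = -1.1026

-1.103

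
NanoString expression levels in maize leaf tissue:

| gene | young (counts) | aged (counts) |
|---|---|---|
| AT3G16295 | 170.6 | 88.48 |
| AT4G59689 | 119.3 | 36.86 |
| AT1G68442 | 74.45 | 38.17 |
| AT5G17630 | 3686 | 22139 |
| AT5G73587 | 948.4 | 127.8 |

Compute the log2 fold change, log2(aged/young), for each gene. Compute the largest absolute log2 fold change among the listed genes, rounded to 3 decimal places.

2.892

log2(88.48/170.6) = -0.947  (AT3G16295)
log2(36.86/119.3) = -1.694  (AT4G59689)
log2(38.17/74.45) = -0.964  (AT1G68442)
log2(22139/3686) = 2.586  (AT5G17630)
log2(127.8/948.4) = -2.892  (AT5G73587)
The largest magnitude belongs to AT5G73587.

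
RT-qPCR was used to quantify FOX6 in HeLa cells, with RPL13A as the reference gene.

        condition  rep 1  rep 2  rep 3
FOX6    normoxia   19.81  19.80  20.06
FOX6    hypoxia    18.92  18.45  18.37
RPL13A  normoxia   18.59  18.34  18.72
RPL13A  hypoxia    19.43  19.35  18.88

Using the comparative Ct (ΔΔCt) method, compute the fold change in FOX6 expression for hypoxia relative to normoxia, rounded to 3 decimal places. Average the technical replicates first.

3.945

Mean Ct: FOX6 normoxia 19.890; FOX6 hypoxia 18.580; RPL13A normoxia 18.550; RPL13A hypoxia 19.220
ΔCt(normoxia) = 19.890 − 18.550 = 1.340
ΔCt(hypoxia) = 18.580 − 19.220 = -0.640
ΔΔCt = -0.640 − 1.340 = -1.980
Fold change = 2^(−(-1.980)) = 2^1.980 = 3.9449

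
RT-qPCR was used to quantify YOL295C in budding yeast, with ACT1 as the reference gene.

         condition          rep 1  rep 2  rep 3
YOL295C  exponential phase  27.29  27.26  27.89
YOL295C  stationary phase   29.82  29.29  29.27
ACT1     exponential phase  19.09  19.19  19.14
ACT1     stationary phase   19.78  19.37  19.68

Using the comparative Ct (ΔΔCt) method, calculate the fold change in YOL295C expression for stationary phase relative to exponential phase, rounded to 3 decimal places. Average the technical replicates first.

Mean Ct: YOL295C exponential phase 27.480; YOL295C stationary phase 29.460; ACT1 exponential phase 19.140; ACT1 stationary phase 19.610
ΔCt(exponential phase) = 27.480 − 19.140 = 8.340
ΔCt(stationary phase) = 29.460 − 19.610 = 9.850
ΔΔCt = 9.850 − 8.340 = 1.510
Fold change = 2^(−1.510) = 0.3511

0.351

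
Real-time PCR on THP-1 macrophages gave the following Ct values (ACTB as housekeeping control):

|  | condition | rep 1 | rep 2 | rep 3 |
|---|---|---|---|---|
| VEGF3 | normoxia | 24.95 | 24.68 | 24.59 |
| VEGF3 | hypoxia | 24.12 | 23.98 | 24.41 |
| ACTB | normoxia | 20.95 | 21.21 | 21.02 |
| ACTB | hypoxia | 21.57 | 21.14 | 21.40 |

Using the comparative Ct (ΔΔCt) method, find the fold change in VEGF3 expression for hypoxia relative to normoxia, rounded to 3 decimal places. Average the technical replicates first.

Mean Ct: VEGF3 normoxia 24.740; VEGF3 hypoxia 24.170; ACTB normoxia 21.060; ACTB hypoxia 21.370
ΔCt(normoxia) = 24.740 − 21.060 = 3.680
ΔCt(hypoxia) = 24.170 − 21.370 = 2.800
ΔΔCt = 2.800 − 3.680 = -0.880
Fold change = 2^(−(-0.880)) = 2^0.880 = 1.8404

1.840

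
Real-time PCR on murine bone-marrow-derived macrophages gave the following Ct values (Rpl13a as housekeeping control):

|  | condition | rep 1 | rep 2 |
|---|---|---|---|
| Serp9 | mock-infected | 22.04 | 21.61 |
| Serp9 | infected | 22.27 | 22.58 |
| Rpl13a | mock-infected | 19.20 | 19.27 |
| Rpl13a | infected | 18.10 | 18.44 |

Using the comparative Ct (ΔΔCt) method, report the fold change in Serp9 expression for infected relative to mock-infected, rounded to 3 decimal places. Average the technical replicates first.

0.338

Mean Ct: Serp9 mock-infected 21.825; Serp9 infected 22.425; Rpl13a mock-infected 19.235; Rpl13a infected 18.270
ΔCt(mock-infected) = 21.825 − 19.235 = 2.590
ΔCt(infected) = 22.425 − 18.270 = 4.155
ΔΔCt = 4.155 − 2.590 = 1.565
Fold change = 2^(−1.565) = 0.3380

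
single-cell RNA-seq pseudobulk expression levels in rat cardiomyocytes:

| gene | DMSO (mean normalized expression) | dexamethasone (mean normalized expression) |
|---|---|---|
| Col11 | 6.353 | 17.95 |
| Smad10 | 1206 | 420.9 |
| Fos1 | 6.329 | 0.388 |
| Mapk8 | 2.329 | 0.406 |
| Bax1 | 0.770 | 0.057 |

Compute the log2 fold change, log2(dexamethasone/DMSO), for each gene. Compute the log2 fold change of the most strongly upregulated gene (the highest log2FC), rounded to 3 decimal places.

log2(17.95/6.353) = 1.498  (Col11)
log2(420.9/1206) = -1.519  (Smad10)
log2(0.388/6.329) = -4.028  (Fos1)
log2(0.406/2.329) = -2.520  (Mapk8)
log2(0.057/0.770) = -3.756  (Bax1)
Col11 is most strongly upregulated.

1.498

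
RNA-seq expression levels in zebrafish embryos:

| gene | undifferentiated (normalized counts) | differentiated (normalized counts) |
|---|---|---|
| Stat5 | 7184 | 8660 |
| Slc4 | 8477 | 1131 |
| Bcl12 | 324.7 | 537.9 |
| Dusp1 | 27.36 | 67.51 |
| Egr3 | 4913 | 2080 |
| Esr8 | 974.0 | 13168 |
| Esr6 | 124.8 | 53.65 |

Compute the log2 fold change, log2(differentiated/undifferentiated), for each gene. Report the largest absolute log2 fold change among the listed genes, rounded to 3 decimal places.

3.757

log2(8660/7184) = 0.270  (Stat5)
log2(1131/8477) = -2.906  (Slc4)
log2(537.9/324.7) = 0.728  (Bcl12)
log2(67.51/27.36) = 1.303  (Dusp1)
log2(2080/4913) = -1.240  (Egr3)
log2(13168/974.0) = 3.757  (Esr8)
log2(53.65/124.8) = -1.218  (Esr6)
The largest magnitude belongs to Esr8.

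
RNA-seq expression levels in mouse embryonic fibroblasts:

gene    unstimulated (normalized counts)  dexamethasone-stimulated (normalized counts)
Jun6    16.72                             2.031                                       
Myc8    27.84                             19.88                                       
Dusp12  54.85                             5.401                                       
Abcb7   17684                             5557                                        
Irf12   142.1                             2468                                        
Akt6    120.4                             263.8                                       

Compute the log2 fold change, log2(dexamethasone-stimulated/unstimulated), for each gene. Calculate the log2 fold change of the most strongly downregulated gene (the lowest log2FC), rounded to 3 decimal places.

log2(2.031/16.72) = -3.041  (Jun6)
log2(19.88/27.84) = -0.486  (Myc8)
log2(5.401/54.85) = -3.344  (Dusp12)
log2(5557/17684) = -1.670  (Abcb7)
log2(2468/142.1) = 4.118  (Irf12)
log2(263.8/120.4) = 1.132  (Akt6)
Dusp12 is most strongly downregulated.

-3.344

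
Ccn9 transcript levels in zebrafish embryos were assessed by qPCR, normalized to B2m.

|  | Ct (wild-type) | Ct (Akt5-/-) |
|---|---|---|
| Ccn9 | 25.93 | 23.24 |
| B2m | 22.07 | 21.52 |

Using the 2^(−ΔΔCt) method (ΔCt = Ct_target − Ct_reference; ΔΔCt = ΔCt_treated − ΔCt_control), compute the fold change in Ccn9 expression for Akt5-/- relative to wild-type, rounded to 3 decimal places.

4.408

ΔCt(wild-type) = 25.930 − 22.070 = 3.860
ΔCt(Akt5-/-) = 23.240 − 21.520 = 1.720
ΔΔCt = 1.720 − 3.860 = -2.140
Fold change = 2^(−(-2.140)) = 2^2.140 = 4.4076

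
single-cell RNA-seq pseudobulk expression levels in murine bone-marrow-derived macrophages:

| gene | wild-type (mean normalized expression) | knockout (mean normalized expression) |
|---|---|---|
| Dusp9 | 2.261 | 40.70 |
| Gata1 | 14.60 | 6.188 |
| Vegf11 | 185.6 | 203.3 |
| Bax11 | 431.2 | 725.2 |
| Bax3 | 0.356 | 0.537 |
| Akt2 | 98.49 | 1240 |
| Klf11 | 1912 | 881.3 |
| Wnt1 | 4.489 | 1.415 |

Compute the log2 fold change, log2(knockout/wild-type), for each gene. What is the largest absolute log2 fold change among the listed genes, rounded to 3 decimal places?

4.170

log2(40.70/2.261) = 4.170  (Dusp9)
log2(6.188/14.60) = -1.238  (Gata1)
log2(203.3/185.6) = 0.131  (Vegf11)
log2(725.2/431.2) = 0.750  (Bax11)
log2(0.537/0.356) = 0.593  (Bax3)
log2(1240/98.49) = 3.654  (Akt2)
log2(881.3/1912) = -1.117  (Klf11)
log2(1.415/4.489) = -1.666  (Wnt1)
The largest magnitude belongs to Dusp9.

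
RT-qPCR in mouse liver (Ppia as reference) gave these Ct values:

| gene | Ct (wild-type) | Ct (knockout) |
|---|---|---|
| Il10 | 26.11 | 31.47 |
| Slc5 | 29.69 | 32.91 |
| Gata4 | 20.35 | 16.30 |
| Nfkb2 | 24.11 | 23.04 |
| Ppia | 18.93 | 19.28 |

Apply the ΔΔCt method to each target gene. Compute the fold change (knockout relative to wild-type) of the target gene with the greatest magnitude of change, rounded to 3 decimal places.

0.031

Il10: ΔΔCt = (31.47−19.28) − (26.11−18.93) = 12.19 − 7.18 = 5.01; fold change = 2^-5.01 = 0.031
Slc5: ΔΔCt = (32.91−19.28) − (29.69−18.93) = 13.63 − 10.76 = 2.87; fold change = 2^-2.87 = 0.137
Gata4: ΔΔCt = (16.30−19.28) − (20.35−18.93) = -2.98 − 1.42 = -4.40; fold change = 2^4.40 = 21.112
Nfkb2: ΔΔCt = (23.04−19.28) − (24.11−18.93) = 3.76 − 5.18 = -1.42; fold change = 2^1.42 = 2.676
Il10 has the largest |ΔΔCt| = 5.01.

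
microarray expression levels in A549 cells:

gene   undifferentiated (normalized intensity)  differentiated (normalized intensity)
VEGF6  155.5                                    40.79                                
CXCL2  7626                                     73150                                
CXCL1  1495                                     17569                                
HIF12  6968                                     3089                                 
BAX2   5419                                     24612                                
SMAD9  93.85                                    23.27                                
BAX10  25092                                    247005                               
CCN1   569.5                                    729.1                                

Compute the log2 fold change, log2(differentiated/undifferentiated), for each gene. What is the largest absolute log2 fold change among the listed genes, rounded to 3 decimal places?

3.555

log2(40.79/155.5) = -1.931  (VEGF6)
log2(73150/7626) = 3.262  (CXCL2)
log2(17569/1495) = 3.555  (CXCL1)
log2(3089/6968) = -1.174  (HIF12)
log2(24612/5419) = 2.183  (BAX2)
log2(23.27/93.85) = -2.012  (SMAD9)
log2(247005/25092) = 3.299  (BAX10)
log2(729.1/569.5) = 0.356  (CCN1)
The largest magnitude belongs to CXCL1.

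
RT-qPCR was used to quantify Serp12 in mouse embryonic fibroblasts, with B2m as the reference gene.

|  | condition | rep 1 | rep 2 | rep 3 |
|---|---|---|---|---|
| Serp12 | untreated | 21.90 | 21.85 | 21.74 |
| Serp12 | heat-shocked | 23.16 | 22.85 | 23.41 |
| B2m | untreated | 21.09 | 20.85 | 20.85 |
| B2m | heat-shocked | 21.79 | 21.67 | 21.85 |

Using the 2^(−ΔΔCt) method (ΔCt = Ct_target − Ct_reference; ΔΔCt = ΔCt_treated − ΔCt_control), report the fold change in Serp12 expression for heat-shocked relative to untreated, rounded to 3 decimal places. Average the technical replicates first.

0.722

Mean Ct: Serp12 untreated 21.830; Serp12 heat-shocked 23.140; B2m untreated 20.930; B2m heat-shocked 21.770
ΔCt(untreated) = 21.830 − 20.930 = 0.900
ΔCt(heat-shocked) = 23.140 − 21.770 = 1.370
ΔΔCt = 1.370 − 0.900 = 0.470
Fold change = 2^(−0.470) = 0.7220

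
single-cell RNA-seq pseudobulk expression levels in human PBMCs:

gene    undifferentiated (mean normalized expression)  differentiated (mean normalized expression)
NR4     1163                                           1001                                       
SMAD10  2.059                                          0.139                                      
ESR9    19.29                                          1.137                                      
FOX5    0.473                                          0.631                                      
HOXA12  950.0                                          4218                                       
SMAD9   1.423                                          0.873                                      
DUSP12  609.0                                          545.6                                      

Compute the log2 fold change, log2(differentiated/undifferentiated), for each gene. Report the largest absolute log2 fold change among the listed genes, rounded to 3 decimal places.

log2(1001/1163) = -0.216  (NR4)
log2(0.139/2.059) = -3.889  (SMAD10)
log2(1.137/19.29) = -4.085  (ESR9)
log2(0.631/0.473) = 0.416  (FOX5)
log2(4218/950.0) = 2.151  (HOXA12)
log2(0.873/1.423) = -0.705  (SMAD9)
log2(545.6/609.0) = -0.159  (DUSP12)
The largest magnitude belongs to ESR9.

4.085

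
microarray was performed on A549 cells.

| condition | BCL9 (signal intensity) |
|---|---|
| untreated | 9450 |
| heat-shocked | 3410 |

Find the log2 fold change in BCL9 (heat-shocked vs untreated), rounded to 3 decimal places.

Fold change = 3410 / 9450 = 0.3608
log2(0.3608) = -1.4705

-1.471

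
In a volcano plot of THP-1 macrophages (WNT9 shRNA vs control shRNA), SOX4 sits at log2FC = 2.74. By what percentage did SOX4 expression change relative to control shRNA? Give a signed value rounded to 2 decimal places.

Fold change = 2^(2.74) = 6.6807
Percent change = (FC − 1) × 100% = (6.6807 − 1) × 100 = 568.07%

568.07%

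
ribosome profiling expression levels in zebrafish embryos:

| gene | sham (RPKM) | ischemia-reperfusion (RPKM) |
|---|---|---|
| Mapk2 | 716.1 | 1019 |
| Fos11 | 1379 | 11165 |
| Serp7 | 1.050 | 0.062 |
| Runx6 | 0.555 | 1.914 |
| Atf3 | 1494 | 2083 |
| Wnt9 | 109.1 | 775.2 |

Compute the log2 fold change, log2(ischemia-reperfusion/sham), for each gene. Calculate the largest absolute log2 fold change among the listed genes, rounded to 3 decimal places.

4.082

log2(1019/716.1) = 0.509  (Mapk2)
log2(11165/1379) = 3.017  (Fos11)
log2(0.062/1.050) = -4.082  (Serp7)
log2(1.914/0.555) = 1.786  (Runx6)
log2(2083/1494) = 0.479  (Atf3)
log2(775.2/109.1) = 2.829  (Wnt9)
The largest magnitude belongs to Serp7.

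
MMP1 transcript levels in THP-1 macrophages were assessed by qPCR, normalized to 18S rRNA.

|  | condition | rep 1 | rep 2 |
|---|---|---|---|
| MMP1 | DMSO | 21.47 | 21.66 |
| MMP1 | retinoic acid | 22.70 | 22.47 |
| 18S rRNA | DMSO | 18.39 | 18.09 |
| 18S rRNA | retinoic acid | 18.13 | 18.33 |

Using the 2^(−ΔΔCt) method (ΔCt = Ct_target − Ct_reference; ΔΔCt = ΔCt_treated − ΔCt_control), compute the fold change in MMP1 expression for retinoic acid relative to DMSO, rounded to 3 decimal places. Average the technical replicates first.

Mean Ct: MMP1 DMSO 21.565; MMP1 retinoic acid 22.585; 18S rRNA DMSO 18.240; 18S rRNA retinoic acid 18.230
ΔCt(DMSO) = 21.565 − 18.240 = 3.325
ΔCt(retinoic acid) = 22.585 − 18.230 = 4.355
ΔΔCt = 4.355 − 3.325 = 1.030
Fold change = 2^(−1.030) = 0.4897

0.490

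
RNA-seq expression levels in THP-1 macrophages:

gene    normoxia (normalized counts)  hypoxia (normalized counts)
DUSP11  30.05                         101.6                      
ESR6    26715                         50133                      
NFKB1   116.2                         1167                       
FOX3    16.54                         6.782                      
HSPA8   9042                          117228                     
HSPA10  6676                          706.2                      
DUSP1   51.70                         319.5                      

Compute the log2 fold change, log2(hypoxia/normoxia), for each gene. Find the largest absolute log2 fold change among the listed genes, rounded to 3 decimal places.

log2(101.6/30.05) = 1.757  (DUSP11)
log2(50133/26715) = 0.908  (ESR6)
log2(1167/116.2) = 3.328  (NFKB1)
log2(6.782/16.54) = -1.286  (FOX3)
log2(117228/9042) = 3.697  (HSPA8)
log2(706.2/6676) = -3.241  (HSPA10)
log2(319.5/51.70) = 2.628  (DUSP1)
The largest magnitude belongs to HSPA8.

3.697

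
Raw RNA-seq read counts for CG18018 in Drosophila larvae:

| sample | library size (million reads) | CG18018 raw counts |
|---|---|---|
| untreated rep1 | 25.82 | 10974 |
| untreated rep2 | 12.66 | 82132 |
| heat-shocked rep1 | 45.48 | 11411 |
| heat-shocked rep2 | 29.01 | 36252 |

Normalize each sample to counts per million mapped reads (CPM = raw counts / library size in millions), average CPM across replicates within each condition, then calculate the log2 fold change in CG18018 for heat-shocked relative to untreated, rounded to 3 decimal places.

-2.204

CPM(untreated rep1) = 10974 / 25.82 = 425.0194
CPM(untreated rep2) = 82132 / 12.66 = 6487.5197
CPM(heat-shocked rep1) = 11411 / 45.48 = 250.9015
CPM(heat-shocked rep2) = 36252 / 29.01 = 1249.6381
mean CPM(untreated) = 3456.2696; mean CPM(heat-shocked) = 750.2698
Fold change = 750.2698 / 3456.2696 = 0.21708
log2(0.21708) = -2.2037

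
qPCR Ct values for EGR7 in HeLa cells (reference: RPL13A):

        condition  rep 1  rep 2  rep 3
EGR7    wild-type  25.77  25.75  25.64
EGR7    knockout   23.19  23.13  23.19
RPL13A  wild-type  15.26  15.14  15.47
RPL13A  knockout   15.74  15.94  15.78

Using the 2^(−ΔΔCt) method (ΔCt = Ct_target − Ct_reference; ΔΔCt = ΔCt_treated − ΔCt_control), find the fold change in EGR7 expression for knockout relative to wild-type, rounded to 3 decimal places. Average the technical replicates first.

Mean Ct: EGR7 wild-type 25.720; EGR7 knockout 23.170; RPL13A wild-type 15.290; RPL13A knockout 15.820
ΔCt(wild-type) = 25.720 − 15.290 = 10.430
ΔCt(knockout) = 23.170 − 15.820 = 7.350
ΔΔCt = 7.350 − 10.430 = -3.080
Fold change = 2^(−(-3.080)) = 2^3.080 = 8.4561

8.456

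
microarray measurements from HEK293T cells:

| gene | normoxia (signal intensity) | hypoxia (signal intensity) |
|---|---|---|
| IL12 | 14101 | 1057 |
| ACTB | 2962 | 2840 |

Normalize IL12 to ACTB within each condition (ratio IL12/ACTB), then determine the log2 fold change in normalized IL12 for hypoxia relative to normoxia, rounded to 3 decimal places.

-3.677

IL12/ACTB (normoxia) = 14101 / 2962 = 4.7606
IL12/ACTB (hypoxia) = 1057 / 2840 = 0.37218
Fold change = 0.37218 / 4.7606 = 0.0782
log2(0.0782) = -3.6771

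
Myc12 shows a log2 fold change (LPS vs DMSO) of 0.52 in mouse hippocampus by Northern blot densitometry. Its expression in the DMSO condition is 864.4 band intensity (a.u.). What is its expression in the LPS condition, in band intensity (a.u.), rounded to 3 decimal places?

Fold change = 2^(0.52) = 1.4340
LPS expression = 864.4 × 1.4340 = 1239.511

1239.511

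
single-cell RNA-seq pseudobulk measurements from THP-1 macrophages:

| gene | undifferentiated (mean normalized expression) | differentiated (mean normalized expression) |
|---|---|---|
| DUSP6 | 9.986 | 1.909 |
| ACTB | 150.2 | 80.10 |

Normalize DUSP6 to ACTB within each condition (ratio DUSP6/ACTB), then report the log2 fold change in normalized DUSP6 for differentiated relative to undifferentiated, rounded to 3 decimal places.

DUSP6/ACTB (undifferentiated) = 9.986 / 150.2 = 0.066485
DUSP6/ACTB (differentiated) = 1.909 / 80.10 = 0.023833
Fold change = 0.023833 / 0.066485 = 0.3585
log2(0.3585) = -1.4801

-1.480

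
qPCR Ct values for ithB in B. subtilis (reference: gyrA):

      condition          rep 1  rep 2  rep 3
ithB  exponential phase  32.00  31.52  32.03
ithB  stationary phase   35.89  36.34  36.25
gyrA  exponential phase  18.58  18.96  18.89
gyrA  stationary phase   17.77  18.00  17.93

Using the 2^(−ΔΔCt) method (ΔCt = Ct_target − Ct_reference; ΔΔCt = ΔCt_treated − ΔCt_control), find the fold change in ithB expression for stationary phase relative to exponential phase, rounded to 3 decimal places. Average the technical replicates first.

Mean Ct: ithB exponential phase 31.850; ithB stationary phase 36.160; gyrA exponential phase 18.810; gyrA stationary phase 17.900
ΔCt(exponential phase) = 31.850 − 18.810 = 13.040
ΔCt(stationary phase) = 36.160 − 17.900 = 18.260
ΔΔCt = 18.260 − 13.040 = 5.220
Fold change = 2^(−5.220) = 0.0268

0.027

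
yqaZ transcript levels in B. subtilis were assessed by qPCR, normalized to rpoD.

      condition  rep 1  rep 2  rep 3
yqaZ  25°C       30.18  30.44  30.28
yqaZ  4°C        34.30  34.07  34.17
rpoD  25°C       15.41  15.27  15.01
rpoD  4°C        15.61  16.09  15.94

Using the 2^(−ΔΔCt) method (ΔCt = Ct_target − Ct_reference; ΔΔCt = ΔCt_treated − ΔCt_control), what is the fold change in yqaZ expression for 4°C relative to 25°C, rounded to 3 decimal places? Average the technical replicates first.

Mean Ct: yqaZ 25°C 30.300; yqaZ 4°C 34.180; rpoD 25°C 15.230; rpoD 4°C 15.880
ΔCt(25°C) = 30.300 − 15.230 = 15.070
ΔCt(4°C) = 34.180 − 15.880 = 18.300
ΔΔCt = 18.300 − 15.070 = 3.230
Fold change = 2^(−3.230) = 0.1066

0.107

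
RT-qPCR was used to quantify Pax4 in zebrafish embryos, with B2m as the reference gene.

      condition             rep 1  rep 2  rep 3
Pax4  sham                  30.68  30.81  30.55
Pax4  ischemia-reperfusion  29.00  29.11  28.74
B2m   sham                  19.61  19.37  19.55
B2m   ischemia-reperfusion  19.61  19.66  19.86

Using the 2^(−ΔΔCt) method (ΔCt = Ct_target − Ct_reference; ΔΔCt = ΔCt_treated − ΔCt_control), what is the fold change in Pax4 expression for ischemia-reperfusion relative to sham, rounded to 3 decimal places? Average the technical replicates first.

Mean Ct: Pax4 sham 30.680; Pax4 ischemia-reperfusion 28.950; B2m sham 19.510; B2m ischemia-reperfusion 19.710
ΔCt(sham) = 30.680 − 19.510 = 11.170
ΔCt(ischemia-reperfusion) = 28.950 − 19.710 = 9.240
ΔΔCt = 9.240 − 11.170 = -1.930
Fold change = 2^(−(-1.930)) = 2^1.930 = 3.8106

3.811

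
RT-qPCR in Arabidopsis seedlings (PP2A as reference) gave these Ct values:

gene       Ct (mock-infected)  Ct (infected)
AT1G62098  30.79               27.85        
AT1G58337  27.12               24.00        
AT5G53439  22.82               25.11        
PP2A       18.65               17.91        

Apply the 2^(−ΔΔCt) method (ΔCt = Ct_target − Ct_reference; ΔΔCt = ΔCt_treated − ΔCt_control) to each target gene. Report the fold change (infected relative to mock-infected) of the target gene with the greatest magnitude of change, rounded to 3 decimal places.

AT1G62098: ΔΔCt = (27.85−17.91) − (30.79−18.65) = 9.94 − 12.14 = -2.20; fold change = 2^2.20 = 4.595
AT1G58337: ΔΔCt = (24.00−17.91) − (27.12−18.65) = 6.09 − 8.47 = -2.38; fold change = 2^2.38 = 5.205
AT5G53439: ΔΔCt = (25.11−17.91) − (22.82−18.65) = 7.20 − 4.17 = 3.03; fold change = 2^-3.03 = 0.122
AT5G53439 has the largest |ΔΔCt| = 3.03.

0.122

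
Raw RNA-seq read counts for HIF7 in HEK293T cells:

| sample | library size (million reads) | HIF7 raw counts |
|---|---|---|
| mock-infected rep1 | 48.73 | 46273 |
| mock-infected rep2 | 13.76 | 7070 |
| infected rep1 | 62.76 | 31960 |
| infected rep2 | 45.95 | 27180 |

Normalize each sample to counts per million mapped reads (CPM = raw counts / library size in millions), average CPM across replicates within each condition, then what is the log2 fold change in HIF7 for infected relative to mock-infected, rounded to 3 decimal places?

CPM(mock-infected rep1) = 46273 / 48.73 = 949.5793
CPM(mock-infected rep2) = 7070 / 13.76 = 513.8081
CPM(infected rep1) = 31960 / 62.76 = 509.2416
CPM(infected rep2) = 27180 / 45.95 = 591.5125
mean CPM(mock-infected) = 731.6937; mean CPM(infected) = 550.3770
Fold change = 550.3770 / 731.6937 = 0.75220
log2(0.75220) = -0.4108

-0.411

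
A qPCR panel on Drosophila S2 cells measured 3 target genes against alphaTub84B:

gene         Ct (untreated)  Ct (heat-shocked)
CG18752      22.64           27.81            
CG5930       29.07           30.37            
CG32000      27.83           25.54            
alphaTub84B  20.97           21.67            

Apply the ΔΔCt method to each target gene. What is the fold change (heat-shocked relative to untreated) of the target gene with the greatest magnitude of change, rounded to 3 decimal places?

CG18752: ΔΔCt = (27.81−21.67) − (22.64−20.97) = 6.14 − 1.67 = 4.47; fold change = 2^-4.47 = 0.045
CG5930: ΔΔCt = (30.37−21.67) − (29.07−20.97) = 8.70 − 8.10 = 0.60; fold change = 2^-0.60 = 0.660
CG32000: ΔΔCt = (25.54−21.67) − (27.83−20.97) = 3.87 − 6.86 = -2.99; fold change = 2^2.99 = 7.945
CG18752 has the largest |ΔΔCt| = 4.47.

0.045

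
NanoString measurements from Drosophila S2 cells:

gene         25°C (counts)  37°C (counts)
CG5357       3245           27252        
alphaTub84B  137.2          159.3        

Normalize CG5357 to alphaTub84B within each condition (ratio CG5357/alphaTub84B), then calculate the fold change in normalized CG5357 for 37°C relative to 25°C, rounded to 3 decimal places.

CG5357/alphaTub84B (25°C) = 3245 / 137.2 = 23.652
CG5357/alphaTub84B (37°C) = 27252 / 159.3 = 171.07
Fold change = 171.07 / 23.652 = 7.2331

7.233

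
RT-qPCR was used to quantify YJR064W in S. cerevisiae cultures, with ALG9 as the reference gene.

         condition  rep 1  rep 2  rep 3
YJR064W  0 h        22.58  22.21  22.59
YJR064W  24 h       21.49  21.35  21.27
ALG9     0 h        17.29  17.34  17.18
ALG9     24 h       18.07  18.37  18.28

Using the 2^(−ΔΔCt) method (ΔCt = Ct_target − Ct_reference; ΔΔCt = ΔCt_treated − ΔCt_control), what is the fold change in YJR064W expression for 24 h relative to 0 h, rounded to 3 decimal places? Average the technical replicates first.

4.170

Mean Ct: YJR064W 0 h 22.460; YJR064W 24 h 21.370; ALG9 0 h 17.270; ALG9 24 h 18.240
ΔCt(0 h) = 22.460 − 17.270 = 5.190
ΔCt(24 h) = 21.370 − 18.240 = 3.130
ΔΔCt = 3.130 − 5.190 = -2.060
Fold change = 2^(−(-2.060)) = 2^2.060 = 4.1699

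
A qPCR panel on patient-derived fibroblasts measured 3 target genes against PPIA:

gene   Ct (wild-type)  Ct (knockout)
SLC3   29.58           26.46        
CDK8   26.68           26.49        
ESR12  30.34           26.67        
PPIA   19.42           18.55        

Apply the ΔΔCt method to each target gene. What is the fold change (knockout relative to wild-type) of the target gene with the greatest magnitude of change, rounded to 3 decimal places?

6.964

SLC3: ΔΔCt = (26.46−18.55) − (29.58−19.42) = 7.91 − 10.16 = -2.25; fold change = 2^2.25 = 4.757
CDK8: ΔΔCt = (26.49−18.55) − (26.68−19.42) = 7.94 − 7.26 = 0.68; fold change = 2^-0.68 = 0.624
ESR12: ΔΔCt = (26.67−18.55) − (30.34−19.42) = 8.12 − 10.92 = -2.80; fold change = 2^2.80 = 6.964
ESR12 has the largest |ΔΔCt| = 2.80.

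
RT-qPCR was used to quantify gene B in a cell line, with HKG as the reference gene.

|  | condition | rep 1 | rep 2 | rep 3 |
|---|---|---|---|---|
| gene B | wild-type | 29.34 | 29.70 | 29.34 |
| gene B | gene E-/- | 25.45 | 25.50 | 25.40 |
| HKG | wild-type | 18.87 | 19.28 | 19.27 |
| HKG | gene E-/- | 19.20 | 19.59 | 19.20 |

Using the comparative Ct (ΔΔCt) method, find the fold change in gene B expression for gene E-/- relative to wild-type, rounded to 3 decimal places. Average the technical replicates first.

18.379

Mean Ct: gene B wild-type 29.460; gene B gene E-/- 25.450; HKG wild-type 19.140; HKG gene E-/- 19.330
ΔCt(wild-type) = 29.460 − 19.140 = 10.320
ΔCt(gene E-/-) = 25.450 − 19.330 = 6.120
ΔΔCt = 6.120 − 10.320 = -4.200
Fold change = 2^(−(-4.200)) = 2^4.200 = 18.3792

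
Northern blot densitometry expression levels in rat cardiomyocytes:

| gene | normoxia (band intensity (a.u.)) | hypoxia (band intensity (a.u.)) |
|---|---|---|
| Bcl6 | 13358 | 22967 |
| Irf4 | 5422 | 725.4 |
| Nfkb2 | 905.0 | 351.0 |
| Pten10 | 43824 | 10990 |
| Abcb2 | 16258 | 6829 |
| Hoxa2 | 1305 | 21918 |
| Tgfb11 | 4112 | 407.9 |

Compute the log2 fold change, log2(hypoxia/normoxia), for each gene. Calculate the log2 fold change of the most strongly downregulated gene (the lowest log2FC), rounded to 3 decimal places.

log2(22967/13358) = 0.782  (Bcl6)
log2(725.4/5422) = -2.902  (Irf4)
log2(351.0/905.0) = -1.366  (Nfkb2)
log2(10990/43824) = -1.996  (Pten10)
log2(6829/16258) = -1.251  (Abcb2)
log2(21918/1305) = 4.070  (Hoxa2)
log2(407.9/4112) = -3.334  (Tgfb11)
Tgfb11 is most strongly downregulated.

-3.334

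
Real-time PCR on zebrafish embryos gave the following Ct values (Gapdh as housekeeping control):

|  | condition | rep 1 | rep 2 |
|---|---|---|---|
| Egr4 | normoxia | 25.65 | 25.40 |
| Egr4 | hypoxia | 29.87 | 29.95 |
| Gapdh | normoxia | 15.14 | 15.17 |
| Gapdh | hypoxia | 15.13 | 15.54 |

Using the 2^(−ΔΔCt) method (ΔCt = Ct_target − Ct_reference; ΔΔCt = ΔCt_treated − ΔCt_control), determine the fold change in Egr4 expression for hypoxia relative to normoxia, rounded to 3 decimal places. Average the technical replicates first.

Mean Ct: Egr4 normoxia 25.525; Egr4 hypoxia 29.910; Gapdh normoxia 15.155; Gapdh hypoxia 15.335
ΔCt(normoxia) = 25.525 − 15.155 = 10.370
ΔCt(hypoxia) = 29.910 − 15.335 = 14.575
ΔΔCt = 14.575 − 10.370 = 4.205
Fold change = 2^(−4.205) = 0.0542

0.054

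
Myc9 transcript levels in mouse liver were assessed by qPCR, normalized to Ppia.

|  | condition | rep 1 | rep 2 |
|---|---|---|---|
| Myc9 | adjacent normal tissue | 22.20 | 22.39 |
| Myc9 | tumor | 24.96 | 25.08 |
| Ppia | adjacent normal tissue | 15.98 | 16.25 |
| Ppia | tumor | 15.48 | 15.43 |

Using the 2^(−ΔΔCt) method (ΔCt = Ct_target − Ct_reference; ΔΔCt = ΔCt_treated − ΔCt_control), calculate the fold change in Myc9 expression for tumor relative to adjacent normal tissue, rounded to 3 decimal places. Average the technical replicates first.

Mean Ct: Myc9 adjacent normal tissue 22.295; Myc9 tumor 25.020; Ppia adjacent normal tissue 16.115; Ppia tumor 15.455
ΔCt(adjacent normal tissue) = 22.295 − 16.115 = 6.180
ΔCt(tumor) = 25.020 − 15.455 = 9.565
ΔΔCt = 9.565 − 6.180 = 3.385
Fold change = 2^(−3.385) = 0.0957

0.096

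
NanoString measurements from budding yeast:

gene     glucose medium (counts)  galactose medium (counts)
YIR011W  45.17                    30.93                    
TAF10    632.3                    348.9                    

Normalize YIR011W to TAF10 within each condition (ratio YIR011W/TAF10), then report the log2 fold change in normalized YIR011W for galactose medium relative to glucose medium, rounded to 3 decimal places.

0.311

YIR011W/TAF10 (glucose medium) = 45.17 / 632.3 = 0.071438
YIR011W/TAF10 (galactose medium) = 30.93 / 348.9 = 0.08865
Fold change = 0.08865 / 0.071438 = 1.2409
log2(1.2409) = 0.3114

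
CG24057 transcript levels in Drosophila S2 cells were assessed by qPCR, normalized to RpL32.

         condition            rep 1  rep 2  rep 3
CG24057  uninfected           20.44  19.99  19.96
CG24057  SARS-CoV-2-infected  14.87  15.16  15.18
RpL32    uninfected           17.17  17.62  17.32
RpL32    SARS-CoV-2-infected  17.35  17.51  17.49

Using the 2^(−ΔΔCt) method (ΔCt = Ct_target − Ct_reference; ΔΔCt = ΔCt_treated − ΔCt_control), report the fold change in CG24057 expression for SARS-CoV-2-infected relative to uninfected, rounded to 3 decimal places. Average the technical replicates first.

Mean Ct: CG24057 uninfected 20.130; CG24057 SARS-CoV-2-infected 15.070; RpL32 uninfected 17.370; RpL32 SARS-CoV-2-infected 17.450
ΔCt(uninfected) = 20.130 − 17.370 = 2.760
ΔCt(SARS-CoV-2-infected) = 15.070 − 17.450 = -2.380
ΔΔCt = -2.380 − 2.760 = -5.140
Fold change = 2^(−(-5.140)) = 2^5.140 = 35.2610

35.261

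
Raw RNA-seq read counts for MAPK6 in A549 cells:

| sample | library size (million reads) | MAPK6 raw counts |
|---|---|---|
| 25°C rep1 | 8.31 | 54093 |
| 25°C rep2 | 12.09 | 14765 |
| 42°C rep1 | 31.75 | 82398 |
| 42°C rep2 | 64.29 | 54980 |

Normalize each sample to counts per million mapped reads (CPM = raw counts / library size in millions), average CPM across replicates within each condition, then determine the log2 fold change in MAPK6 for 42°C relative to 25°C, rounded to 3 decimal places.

CPM(25°C rep1) = 54093 / 8.31 = 6509.3863
CPM(25°C rep2) = 14765 / 12.09 = 1221.2572
CPM(42°C rep1) = 82398 / 31.75 = 2595.2126
CPM(42°C rep2) = 54980 / 64.29 = 855.1874
mean CPM(25°C) = 3865.3218; mean CPM(42°C) = 1725.2000
Fold change = 1725.2000 / 3865.3218 = 0.44633
log2(0.44633) = -1.1638

-1.164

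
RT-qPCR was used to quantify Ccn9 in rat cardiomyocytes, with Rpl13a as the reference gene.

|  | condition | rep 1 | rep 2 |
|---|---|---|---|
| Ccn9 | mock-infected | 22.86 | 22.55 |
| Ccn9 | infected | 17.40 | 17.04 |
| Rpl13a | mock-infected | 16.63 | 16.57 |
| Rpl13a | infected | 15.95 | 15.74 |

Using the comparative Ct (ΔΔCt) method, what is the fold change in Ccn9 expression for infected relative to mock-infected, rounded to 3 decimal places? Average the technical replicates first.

26.538

Mean Ct: Ccn9 mock-infected 22.705; Ccn9 infected 17.220; Rpl13a mock-infected 16.600; Rpl13a infected 15.845
ΔCt(mock-infected) = 22.705 − 16.600 = 6.105
ΔCt(infected) = 17.220 − 15.845 = 1.375
ΔΔCt = 1.375 − 6.105 = -4.730
Fold change = 2^(−(-4.730)) = 2^4.730 = 26.5382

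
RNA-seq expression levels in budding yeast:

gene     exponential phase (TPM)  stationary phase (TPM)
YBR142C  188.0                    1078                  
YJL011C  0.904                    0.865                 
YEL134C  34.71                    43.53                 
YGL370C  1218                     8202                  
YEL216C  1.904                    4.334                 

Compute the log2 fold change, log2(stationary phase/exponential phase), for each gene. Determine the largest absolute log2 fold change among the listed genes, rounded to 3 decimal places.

log2(1078/188.0) = 2.520  (YBR142C)
log2(0.865/0.904) = -0.064  (YJL011C)
log2(43.53/34.71) = 0.327  (YEL134C)
log2(8202/1218) = 2.751  (YGL370C)
log2(4.334/1.904) = 1.187  (YEL216C)
The largest magnitude belongs to YGL370C.

2.751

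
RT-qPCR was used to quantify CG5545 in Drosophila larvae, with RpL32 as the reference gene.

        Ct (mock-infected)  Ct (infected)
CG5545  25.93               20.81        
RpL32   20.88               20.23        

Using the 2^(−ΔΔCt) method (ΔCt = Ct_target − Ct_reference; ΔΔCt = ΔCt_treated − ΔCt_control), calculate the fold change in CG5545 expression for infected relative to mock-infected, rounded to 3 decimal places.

ΔCt(mock-infected) = 25.930 − 20.880 = 5.050
ΔCt(infected) = 20.810 − 20.230 = 0.580
ΔΔCt = 0.580 − 5.050 = -4.470
Fold change = 2^(−(-4.470)) = 2^4.470 = 22.1618

22.162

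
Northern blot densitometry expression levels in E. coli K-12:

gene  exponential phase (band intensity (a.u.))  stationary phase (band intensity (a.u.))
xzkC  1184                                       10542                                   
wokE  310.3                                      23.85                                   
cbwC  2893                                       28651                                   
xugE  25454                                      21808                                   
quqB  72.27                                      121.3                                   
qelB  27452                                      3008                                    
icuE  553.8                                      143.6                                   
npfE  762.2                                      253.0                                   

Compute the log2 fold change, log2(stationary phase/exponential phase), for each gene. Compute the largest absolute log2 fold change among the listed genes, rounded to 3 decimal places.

log2(10542/1184) = 3.154  (xzkC)
log2(23.85/310.3) = -3.702  (wokE)
log2(28651/2893) = 3.308  (cbwC)
log2(21808/25454) = -0.223  (xugE)
log2(121.3/72.27) = 0.747  (quqB)
log2(3008/27452) = -3.190  (qelB)
log2(143.6/553.8) = -1.947  (icuE)
log2(253.0/762.2) = -1.591  (npfE)
The largest magnitude belongs to wokE.

3.702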